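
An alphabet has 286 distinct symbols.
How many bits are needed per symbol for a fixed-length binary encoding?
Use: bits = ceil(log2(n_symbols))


log2(286) = 8.1599
Bracket: 2^8 = 256 < 286 <= 2^9 = 512
So ceil(log2(286)) = 9

bits = ceil(log2(286)) = ceil(8.1599) = 9 bits


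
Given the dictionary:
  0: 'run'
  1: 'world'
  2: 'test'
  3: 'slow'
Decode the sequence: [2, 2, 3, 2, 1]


Look up each index in the dictionary:
  2 -> 'test'
  2 -> 'test'
  3 -> 'slow'
  2 -> 'test'
  1 -> 'world'

Decoded: "test test slow test world"


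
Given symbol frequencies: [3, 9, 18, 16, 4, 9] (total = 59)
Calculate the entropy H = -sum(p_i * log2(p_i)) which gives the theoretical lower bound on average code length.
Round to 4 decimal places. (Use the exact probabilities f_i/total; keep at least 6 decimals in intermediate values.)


Per-symbol terms -p_i * log2(p_i) with p_i = f_i/59:
  p = 3/59 = 0.050847: log2(p) = -4.297681, -p*log2(p) = 0.218526
  p = 9/59 = 0.152542: log2(p) = -2.712718, -p*log2(p) = 0.413804
  p = 18/59 = 0.305085: log2(p) = -1.712718, -p*log2(p) = 0.522524
  p = 16/59 = 0.271186: log2(p) = -1.882643, -p*log2(p) = 0.510547
  p = 4/59 = 0.067797: log2(p) = -3.882643, -p*log2(p) = 0.263230
  p = 9/59 = 0.152542: log2(p) = -2.712718, -p*log2(p) = 0.413804
H = 0.218526 + 0.413804 + 0.522524 + 0.510547 + 0.263230 + 0.413804 = 2.342435

H = 2.3424 bits/symbol


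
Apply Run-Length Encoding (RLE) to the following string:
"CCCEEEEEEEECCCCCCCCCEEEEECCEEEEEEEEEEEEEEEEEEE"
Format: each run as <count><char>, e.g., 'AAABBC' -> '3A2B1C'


Scanning runs left to right:
  i=0: run of 'C' x 3 -> '3C'
  i=3: run of 'E' x 8 -> '8E'
  i=11: run of 'C' x 9 -> '9C'
  i=20: run of 'E' x 5 -> '5E'
  i=25: run of 'C' x 2 -> '2C'
  i=27: run of 'E' x 19 -> '19E'

RLE = 3C8E9C5E2C19E


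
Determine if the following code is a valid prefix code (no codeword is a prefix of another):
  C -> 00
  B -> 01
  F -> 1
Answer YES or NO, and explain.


Checking each pair (does one codeword prefix another?):
  C='00' vs B='01': no prefix
  C='00' vs F='1': no prefix
  B='01' vs C='00': no prefix
  B='01' vs F='1': no prefix
  F='1' vs C='00': no prefix
  F='1' vs B='01': no prefix
No violation found over all pairs.

YES -- this is a valid prefix code. No codeword is a prefix of any other codeword.


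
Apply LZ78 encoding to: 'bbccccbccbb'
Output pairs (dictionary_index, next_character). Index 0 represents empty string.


LZ78 encoding steps:
Dictionary: {0: ''}
Step 1: w='' (idx 0), next='b' -> output (0, 'b'), add 'b' as idx 1
Step 2: w='b' (idx 1), next='c' -> output (1, 'c'), add 'bc' as idx 2
Step 3: w='' (idx 0), next='c' -> output (0, 'c'), add 'c' as idx 3
Step 4: w='c' (idx 3), next='c' -> output (3, 'c'), add 'cc' as idx 4
Step 5: w='bc' (idx 2), next='c' -> output (2, 'c'), add 'bcc' as idx 5
Step 6: w='b' (idx 1), next='b' -> output (1, 'b'), add 'bb' as idx 6


Encoded: [(0, 'b'), (1, 'c'), (0, 'c'), (3, 'c'), (2, 'c'), (1, 'b')]


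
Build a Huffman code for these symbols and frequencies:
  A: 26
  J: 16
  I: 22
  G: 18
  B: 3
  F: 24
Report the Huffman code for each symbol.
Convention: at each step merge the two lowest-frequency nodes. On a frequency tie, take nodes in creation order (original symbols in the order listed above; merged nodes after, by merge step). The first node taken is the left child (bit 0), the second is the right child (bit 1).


Huffman tree construction:
Step 1: Merge B(3) + J(16) = 19
Step 2: Merge G(18) + (B+J)(19) = 37
Step 3: Merge I(22) + F(24) = 46
Step 4: Merge A(26) + (G+(B+J))(37) = 63
Step 5: Merge (I+F)(46) + (A+(G+(B+J)))(63) = 109
Read each symbol's code off the tree from the root (left child = 0, right child = 1).

Codes:
  A: 10 (length 2)
  J: 1111 (length 4)
  I: 00 (length 2)
  G: 110 (length 3)
  B: 1110 (length 4)
  F: 01 (length 2)
Average code length: 274/109 = 2.5138 bits/symbol


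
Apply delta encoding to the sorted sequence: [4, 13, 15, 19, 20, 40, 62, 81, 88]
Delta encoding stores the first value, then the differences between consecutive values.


First value: 4
Deltas:
  13 - 4 = 9
  15 - 13 = 2
  19 - 15 = 4
  20 - 19 = 1
  40 - 20 = 20
  62 - 40 = 22
  81 - 62 = 19
  88 - 81 = 7


Delta encoded: [4, 9, 2, 4, 1, 20, 22, 19, 7]


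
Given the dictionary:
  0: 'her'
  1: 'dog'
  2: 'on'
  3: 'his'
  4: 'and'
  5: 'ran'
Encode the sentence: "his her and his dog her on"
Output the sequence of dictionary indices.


Look up each word in the dictionary:
  'his' -> 3
  'her' -> 0
  'and' -> 4
  'his' -> 3
  'dog' -> 1
  'her' -> 0
  'on' -> 2

Encoded: [3, 0, 4, 3, 1, 0, 2]


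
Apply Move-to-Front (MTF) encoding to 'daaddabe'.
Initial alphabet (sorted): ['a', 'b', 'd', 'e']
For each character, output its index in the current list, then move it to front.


MTF encoding:
'd': index 2 in ['a', 'b', 'd', 'e'] -> ['d', 'a', 'b', 'e']
'a': index 1 in ['d', 'a', 'b', 'e'] -> ['a', 'd', 'b', 'e']
'a': index 0 in ['a', 'd', 'b', 'e'] -> ['a', 'd', 'b', 'e']
'd': index 1 in ['a', 'd', 'b', 'e'] -> ['d', 'a', 'b', 'e']
'd': index 0 in ['d', 'a', 'b', 'e'] -> ['d', 'a', 'b', 'e']
'a': index 1 in ['d', 'a', 'b', 'e'] -> ['a', 'd', 'b', 'e']
'b': index 2 in ['a', 'd', 'b', 'e'] -> ['b', 'a', 'd', 'e']
'e': index 3 in ['b', 'a', 'd', 'e'] -> ['e', 'b', 'a', 'd']


Output: [2, 1, 0, 1, 0, 1, 2, 3]


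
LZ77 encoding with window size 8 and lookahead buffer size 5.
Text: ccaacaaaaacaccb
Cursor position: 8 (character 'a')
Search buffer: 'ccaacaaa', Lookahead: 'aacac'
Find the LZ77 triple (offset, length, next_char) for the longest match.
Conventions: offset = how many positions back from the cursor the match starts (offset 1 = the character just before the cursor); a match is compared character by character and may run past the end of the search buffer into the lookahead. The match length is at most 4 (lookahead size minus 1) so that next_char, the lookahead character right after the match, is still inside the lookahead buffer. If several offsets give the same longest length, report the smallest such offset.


Try each offset into the search buffer:
  offset=1 (pos 7, char 'a'): match length 2
  offset=2 (pos 6, char 'a'): match length 2
  offset=3 (pos 5, char 'a'): match length 2
  offset=4 (pos 4, char 'c'): match length 0
  offset=5 (pos 3, char 'a'): match length 1
  offset=6 (pos 2, char 'a'): match length 4
  offset=7 (pos 1, char 'c'): match length 0
  offset=8 (pos 0, char 'c'): match length 0
Longest match has length 4 at offset 6.
next_char = character at position 8 + 4 = 12 -> 'c'

Best match: offset=6, length=4 (matching 'aaca' starting at position 2)
LZ77 triple: (6, 4, 'c')


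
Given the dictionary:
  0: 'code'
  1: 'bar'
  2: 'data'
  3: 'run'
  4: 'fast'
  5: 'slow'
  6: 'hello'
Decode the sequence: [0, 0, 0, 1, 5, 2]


Look up each index in the dictionary:
  0 -> 'code'
  0 -> 'code'
  0 -> 'code'
  1 -> 'bar'
  5 -> 'slow'
  2 -> 'data'

Decoded: "code code code bar slow data"


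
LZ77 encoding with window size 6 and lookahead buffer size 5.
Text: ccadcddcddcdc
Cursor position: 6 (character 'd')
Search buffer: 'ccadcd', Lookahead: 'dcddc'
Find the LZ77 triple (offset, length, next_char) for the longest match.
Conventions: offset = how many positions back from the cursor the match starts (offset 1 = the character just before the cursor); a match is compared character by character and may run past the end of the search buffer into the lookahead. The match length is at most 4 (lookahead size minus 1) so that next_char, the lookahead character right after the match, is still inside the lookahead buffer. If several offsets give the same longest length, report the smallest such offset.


Try each offset into the search buffer:
  offset=1 (pos 5, char 'd'): match length 1
  offset=2 (pos 4, char 'c'): match length 0
  offset=3 (pos 3, char 'd'): match length 4
  offset=4 (pos 2, char 'a'): match length 0
  offset=5 (pos 1, char 'c'): match length 0
  offset=6 (pos 0, char 'c'): match length 0
Longest match has length 4 at offset 3.
next_char = character at position 6 + 4 = 10 -> 'c'

Best match: offset=3, length=4 (matching 'dcdd' starting at position 3)
LZ77 triple: (3, 4, 'c')


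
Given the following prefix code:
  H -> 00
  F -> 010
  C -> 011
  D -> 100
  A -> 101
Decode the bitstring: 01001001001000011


Decoding step by step:
Bits 010 -> F
Bits 010 -> F
Bits 010 -> F
Bits 010 -> F
Bits 00 -> H
Bits 011 -> C


Decoded message: FFFFHC


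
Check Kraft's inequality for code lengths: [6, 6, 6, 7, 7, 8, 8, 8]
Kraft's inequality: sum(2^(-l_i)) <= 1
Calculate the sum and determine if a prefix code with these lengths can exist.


Sum = 2^(-6) + 2^(-6) + 2^(-6) + 2^(-7) + 2^(-7) + 2^(-8) + 2^(-8) + 2^(-8)
    = 0.015625 + 0.015625 + 0.015625 + 0.0078125 + 0.0078125 + 0.00390625 + 0.00390625 + 0.00390625
    = 19/256 = 0.07421875
Since 0.07421875 <= 1, Kraft's inequality IS satisfied.
A prefix code with these lengths CAN exist.

Kraft sum = 0.07421875. Satisfied.


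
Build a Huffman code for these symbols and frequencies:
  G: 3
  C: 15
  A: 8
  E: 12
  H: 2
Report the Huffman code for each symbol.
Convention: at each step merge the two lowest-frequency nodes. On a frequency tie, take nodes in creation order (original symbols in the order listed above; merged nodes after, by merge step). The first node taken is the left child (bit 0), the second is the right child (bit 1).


Huffman tree construction:
Step 1: Merge H(2) + G(3) = 5
Step 2: Merge (H+G)(5) + A(8) = 13
Step 3: Merge E(12) + ((H+G)+A)(13) = 25
Step 4: Merge C(15) + (E+((H+G)+A))(25) = 40
Read each symbol's code off the tree from the root (left child = 0, right child = 1).

Codes:
  G: 1101 (length 4)
  C: 0 (length 1)
  A: 111 (length 3)
  E: 10 (length 2)
  H: 1100 (length 4)
Average code length: 83/40 = 2.0750 bits/symbol


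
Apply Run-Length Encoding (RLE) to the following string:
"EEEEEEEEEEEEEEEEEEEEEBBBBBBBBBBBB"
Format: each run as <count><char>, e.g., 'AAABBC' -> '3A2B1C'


Scanning runs left to right:
  i=0: run of 'E' x 21 -> '21E'
  i=21: run of 'B' x 12 -> '12B'

RLE = 21E12B


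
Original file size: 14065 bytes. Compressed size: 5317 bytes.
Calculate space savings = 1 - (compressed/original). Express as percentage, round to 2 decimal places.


ratio = compressed/original = 5317/14065 = 0.378031
savings = 1 - ratio = 1 - 0.378031 = 0.621969
as a percentage: 0.621969 * 100 = 62.2%

Space savings = 1 - 5317/14065 = 62.2%


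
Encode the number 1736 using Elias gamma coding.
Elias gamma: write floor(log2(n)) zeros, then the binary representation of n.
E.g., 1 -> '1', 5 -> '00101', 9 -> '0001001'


num_bits = floor(log2(1736)) + 1 = 11
leading_zeros = num_bits - 1 = 10
binary(1736) = 11011001000

Elias gamma(1736) = '0000000000' + '11011001000' = 000000000011011001000 (21 bits)


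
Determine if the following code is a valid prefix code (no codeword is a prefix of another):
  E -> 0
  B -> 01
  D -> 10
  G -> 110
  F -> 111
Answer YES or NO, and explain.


Checking each pair (does one codeword prefix another?):
  E='0' vs B='01': prefix -- VIOLATION

NO -- this is NOT a valid prefix code. E (0) is a prefix of B (01).


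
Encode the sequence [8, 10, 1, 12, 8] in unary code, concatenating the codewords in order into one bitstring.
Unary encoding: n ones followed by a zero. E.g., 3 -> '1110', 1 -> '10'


Encode each number as n ones followed by a terminating 0:
  8 -> 111111110 (9 bits)
  10 -> 11111111110 (11 bits)
  1 -> 10 (2 bits)
  12 -> 1111111111110 (13 bits)
  8 -> 111111110 (9 bits)
Total length = 9 + 11 + 2 + 13 + 9 = 44 bits.

Unary([8, 10, 1, 12, 8]) = 11111111011111111110101111111111110111111110 (44 bits)


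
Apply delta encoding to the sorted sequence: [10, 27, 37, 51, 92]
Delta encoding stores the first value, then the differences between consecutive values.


First value: 10
Deltas:
  27 - 10 = 17
  37 - 27 = 10
  51 - 37 = 14
  92 - 51 = 41


Delta encoded: [10, 17, 10, 14, 41]


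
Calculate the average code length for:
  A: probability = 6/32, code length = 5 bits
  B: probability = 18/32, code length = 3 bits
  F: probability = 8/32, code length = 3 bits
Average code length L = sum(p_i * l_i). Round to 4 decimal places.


Weighted contributions p_i * l_i:
  A: (6/32) * 5 = 30/32
  B: (18/32) * 3 = 54/32
  F: (8/32) * 3 = 24/32
Sum = (30 + 54 + 24)/32 = 108/32

L = 108/32 = 3.3750 bits/symbol


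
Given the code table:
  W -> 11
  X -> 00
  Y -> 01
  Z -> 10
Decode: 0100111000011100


Decoding:
01 -> Y
00 -> X
11 -> W
10 -> Z
00 -> X
01 -> Y
11 -> W
00 -> X


Result: YXWZXYWX


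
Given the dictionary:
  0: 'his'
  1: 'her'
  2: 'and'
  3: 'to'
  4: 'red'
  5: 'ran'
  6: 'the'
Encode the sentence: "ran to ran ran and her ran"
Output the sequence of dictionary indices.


Look up each word in the dictionary:
  'ran' -> 5
  'to' -> 3
  'ran' -> 5
  'ran' -> 5
  'and' -> 2
  'her' -> 1
  'ran' -> 5

Encoded: [5, 3, 5, 5, 2, 1, 5]


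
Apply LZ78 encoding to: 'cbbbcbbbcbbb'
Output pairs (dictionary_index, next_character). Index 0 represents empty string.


LZ78 encoding steps:
Dictionary: {0: ''}
Step 1: w='' (idx 0), next='c' -> output (0, 'c'), add 'c' as idx 1
Step 2: w='' (idx 0), next='b' -> output (0, 'b'), add 'b' as idx 2
Step 3: w='b' (idx 2), next='b' -> output (2, 'b'), add 'bb' as idx 3
Step 4: w='c' (idx 1), next='b' -> output (1, 'b'), add 'cb' as idx 4
Step 5: w='bb' (idx 3), next='c' -> output (3, 'c'), add 'bbc' as idx 5
Step 6: w='bb' (idx 3), next='b' -> output (3, 'b'), add 'bbb' as idx 6


Encoded: [(0, 'c'), (0, 'b'), (2, 'b'), (1, 'b'), (3, 'c'), (3, 'b')]


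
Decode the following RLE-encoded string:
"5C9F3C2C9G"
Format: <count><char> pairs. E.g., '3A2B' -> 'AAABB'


Expanding each <count><char> pair:
  5C -> 'CCCCC'
  9F -> 'FFFFFFFFF'
  3C -> 'CCC'
  2C -> 'CC'
  9G -> 'GGGGGGGGG'

Decoded = CCCCCFFFFFFFFFCCCCCGGGGGGGGG


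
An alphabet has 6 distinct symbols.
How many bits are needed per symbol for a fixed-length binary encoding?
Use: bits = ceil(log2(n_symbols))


log2(6) = 2.585
Bracket: 2^2 = 4 < 6 <= 2^3 = 8
So ceil(log2(6)) = 3

bits = ceil(log2(6)) = ceil(2.585) = 3 bits


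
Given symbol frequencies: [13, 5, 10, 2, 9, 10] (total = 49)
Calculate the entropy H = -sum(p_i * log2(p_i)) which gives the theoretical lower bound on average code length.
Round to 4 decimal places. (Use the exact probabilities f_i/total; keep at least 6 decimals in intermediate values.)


Per-symbol terms -p_i * log2(p_i) with p_i = f_i/49:
  p = 13/49 = 0.265306: log2(p) = -1.914270, -p*log2(p) = 0.507868
  p = 5/49 = 0.102041: log2(p) = -3.292782, -p*log2(p) = 0.335998
  p = 10/49 = 0.204082: log2(p) = -2.292782, -p*log2(p) = 0.467915
  p = 2/49 = 0.040816: log2(p) = -4.614710, -p*log2(p) = 0.188356
  p = 9/49 = 0.183673: log2(p) = -2.444785, -p*log2(p) = 0.449042
  p = 10/49 = 0.204082: log2(p) = -2.292782, -p*log2(p) = 0.467915
H = 0.507868 + 0.335998 + 0.467915 + 0.188356 + 0.449042 + 0.467915 = 2.417094

H = 2.4171 bits/symbol


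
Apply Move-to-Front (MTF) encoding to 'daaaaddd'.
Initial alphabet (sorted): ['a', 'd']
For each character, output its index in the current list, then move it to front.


MTF encoding:
'd': index 1 in ['a', 'd'] -> ['d', 'a']
'a': index 1 in ['d', 'a'] -> ['a', 'd']
'a': index 0 in ['a', 'd'] -> ['a', 'd']
'a': index 0 in ['a', 'd'] -> ['a', 'd']
'a': index 0 in ['a', 'd'] -> ['a', 'd']
'd': index 1 in ['a', 'd'] -> ['d', 'a']
'd': index 0 in ['d', 'a'] -> ['d', 'a']
'd': index 0 in ['d', 'a'] -> ['d', 'a']


Output: [1, 1, 0, 0, 0, 1, 0, 0]


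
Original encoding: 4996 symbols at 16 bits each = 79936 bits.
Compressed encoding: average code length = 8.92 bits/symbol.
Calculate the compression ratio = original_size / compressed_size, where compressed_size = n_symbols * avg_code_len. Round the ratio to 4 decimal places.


original_size = n_symbols * orig_bits = 4996 * 16 = 79936 bits
compressed_size = n_symbols * avg_code_len = 4996 * 8.92 = 44564.32 bits
ratio = original_size / compressed_size = 79936 / 44564.32 = 1.7937

Compression ratio = 1.7937


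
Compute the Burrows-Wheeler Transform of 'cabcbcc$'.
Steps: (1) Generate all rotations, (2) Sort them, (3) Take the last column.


Rotations (sorted):
  0: $cabcbcc -> last char: c
  1: abcbcc$c -> last char: c
  2: bcbcc$ca -> last char: a
  3: bcc$cabc -> last char: c
  4: c$cabcbc -> last char: c
  5: cabcbcc$ -> last char: $
  6: cbcc$cab -> last char: b
  7: cc$cabcb -> last char: b


BWT = ccacc$bb


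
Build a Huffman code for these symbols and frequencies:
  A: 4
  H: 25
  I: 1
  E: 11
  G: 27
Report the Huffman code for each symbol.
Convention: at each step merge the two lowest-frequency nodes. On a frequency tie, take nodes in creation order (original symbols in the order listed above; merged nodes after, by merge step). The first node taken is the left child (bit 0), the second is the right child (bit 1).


Huffman tree construction:
Step 1: Merge I(1) + A(4) = 5
Step 2: Merge (I+A)(5) + E(11) = 16
Step 3: Merge ((I+A)+E)(16) + H(25) = 41
Step 4: Merge G(27) + (((I+A)+E)+H)(41) = 68
Read each symbol's code off the tree from the root (left child = 0, right child = 1).

Codes:
  A: 1001 (length 4)
  H: 11 (length 2)
  I: 1000 (length 4)
  E: 101 (length 3)
  G: 0 (length 1)
Average code length: 130/68 = 1.9118 bits/symbol


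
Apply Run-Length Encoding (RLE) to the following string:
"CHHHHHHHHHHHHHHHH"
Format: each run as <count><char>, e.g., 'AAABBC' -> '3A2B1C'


Scanning runs left to right:
  i=0: run of 'C' x 1 -> '1C'
  i=1: run of 'H' x 16 -> '16H'

RLE = 1C16H


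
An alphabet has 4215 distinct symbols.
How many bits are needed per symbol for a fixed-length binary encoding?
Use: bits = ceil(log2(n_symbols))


log2(4215) = 12.0413
Bracket: 2^12 = 4096 < 4215 <= 2^13 = 8192
So ceil(log2(4215)) = 13

bits = ceil(log2(4215)) = ceil(12.0413) = 13 bits


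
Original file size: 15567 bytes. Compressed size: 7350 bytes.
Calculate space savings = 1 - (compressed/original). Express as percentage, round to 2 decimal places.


ratio = compressed/original = 7350/15567 = 0.472153
savings = 1 - ratio = 1 - 0.472153 = 0.527847
as a percentage: 0.527847 * 100 = 52.78%

Space savings = 1 - 7350/15567 = 52.78%


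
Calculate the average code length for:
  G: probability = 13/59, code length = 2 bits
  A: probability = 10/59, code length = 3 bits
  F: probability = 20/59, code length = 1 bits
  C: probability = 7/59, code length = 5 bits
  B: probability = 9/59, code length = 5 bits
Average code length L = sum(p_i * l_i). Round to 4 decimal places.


Weighted contributions p_i * l_i:
  G: (13/59) * 2 = 26/59
  A: (10/59) * 3 = 30/59
  F: (20/59) * 1 = 20/59
  C: (7/59) * 5 = 35/59
  B: (9/59) * 5 = 45/59
Sum = (26 + 30 + 20 + 35 + 45)/59 = 156/59

L = 156/59 = 2.6441 bits/symbol


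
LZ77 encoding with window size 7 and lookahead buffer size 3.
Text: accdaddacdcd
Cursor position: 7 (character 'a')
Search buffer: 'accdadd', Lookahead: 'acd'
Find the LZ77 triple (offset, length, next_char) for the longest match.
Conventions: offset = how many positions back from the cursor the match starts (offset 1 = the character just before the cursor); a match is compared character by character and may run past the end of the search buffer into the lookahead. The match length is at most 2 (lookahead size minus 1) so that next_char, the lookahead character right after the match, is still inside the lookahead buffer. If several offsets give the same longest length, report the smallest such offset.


Try each offset into the search buffer:
  offset=1 (pos 6, char 'd'): match length 0
  offset=2 (pos 5, char 'd'): match length 0
  offset=3 (pos 4, char 'a'): match length 1
  offset=4 (pos 3, char 'd'): match length 0
  offset=5 (pos 2, char 'c'): match length 0
  offset=6 (pos 1, char 'c'): match length 0
  offset=7 (pos 0, char 'a'): match length 2
Longest match has length 2 at offset 7.
next_char = character at position 7 + 2 = 9 -> 'd'

Best match: offset=7, length=2 (matching 'ac' starting at position 0)
LZ77 triple: (7, 2, 'd')


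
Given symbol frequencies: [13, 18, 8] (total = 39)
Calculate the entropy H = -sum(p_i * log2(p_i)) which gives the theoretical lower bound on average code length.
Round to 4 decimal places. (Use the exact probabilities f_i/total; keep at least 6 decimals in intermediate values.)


Per-symbol terms -p_i * log2(p_i) with p_i = f_i/39:
  p = 13/39 = 0.333333: log2(p) = -1.584963, -p*log2(p) = 0.528321
  p = 18/39 = 0.461538: log2(p) = -1.115477, -p*log2(p) = 0.514836
  p = 8/39 = 0.205128: log2(p) = -2.285402, -p*log2(p) = 0.468800
H = 0.528321 + 0.514836 + 0.468800 = 1.511957

H = 1.512 bits/symbol


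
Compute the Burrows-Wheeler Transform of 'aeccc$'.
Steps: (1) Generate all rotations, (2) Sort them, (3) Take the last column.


Rotations (sorted):
  0: $aeccc -> last char: c
  1: aeccc$ -> last char: $
  2: c$aecc -> last char: c
  3: cc$aec -> last char: c
  4: ccc$ae -> last char: e
  5: eccc$a -> last char: a


BWT = c$ccea


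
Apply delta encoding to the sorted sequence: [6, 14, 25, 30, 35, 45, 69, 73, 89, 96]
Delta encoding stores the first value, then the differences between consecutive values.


First value: 6
Deltas:
  14 - 6 = 8
  25 - 14 = 11
  30 - 25 = 5
  35 - 30 = 5
  45 - 35 = 10
  69 - 45 = 24
  73 - 69 = 4
  89 - 73 = 16
  96 - 89 = 7


Delta encoded: [6, 8, 11, 5, 5, 10, 24, 4, 16, 7]


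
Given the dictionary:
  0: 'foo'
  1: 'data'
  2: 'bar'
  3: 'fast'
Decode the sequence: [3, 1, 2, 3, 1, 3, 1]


Look up each index in the dictionary:
  3 -> 'fast'
  1 -> 'data'
  2 -> 'bar'
  3 -> 'fast'
  1 -> 'data'
  3 -> 'fast'
  1 -> 'data'

Decoded: "fast data bar fast data fast data"


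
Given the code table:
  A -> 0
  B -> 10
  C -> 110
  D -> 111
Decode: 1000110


Decoding:
10 -> B
0 -> A
0 -> A
110 -> C


Result: BAAC


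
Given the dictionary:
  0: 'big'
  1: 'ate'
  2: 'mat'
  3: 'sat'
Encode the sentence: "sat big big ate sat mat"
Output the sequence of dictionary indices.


Look up each word in the dictionary:
  'sat' -> 3
  'big' -> 0
  'big' -> 0
  'ate' -> 1
  'sat' -> 3
  'mat' -> 2

Encoded: [3, 0, 0, 1, 3, 2]


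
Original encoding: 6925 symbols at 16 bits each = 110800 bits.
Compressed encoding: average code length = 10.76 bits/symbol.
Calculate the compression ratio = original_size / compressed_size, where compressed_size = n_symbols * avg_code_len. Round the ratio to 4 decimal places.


original_size = n_symbols * orig_bits = 6925 * 16 = 110800 bits
compressed_size = n_symbols * avg_code_len = 6925 * 10.76 = 74513.0 bits
ratio = original_size / compressed_size = 110800 / 74513.0 = 1.487

Compression ratio = 1.487


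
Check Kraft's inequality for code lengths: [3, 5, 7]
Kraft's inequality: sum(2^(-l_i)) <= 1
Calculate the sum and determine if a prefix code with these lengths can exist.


Sum = 2^(-3) + 2^(-5) + 2^(-7)
    = 0.125 + 0.03125 + 0.0078125
    = 21/128 = 0.1640625
Since 0.1640625 <= 1, Kraft's inequality IS satisfied.
A prefix code with these lengths CAN exist.

Kraft sum = 0.1640625. Satisfied.


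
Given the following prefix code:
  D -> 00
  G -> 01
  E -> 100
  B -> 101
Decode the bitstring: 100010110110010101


Decoding step by step:
Bits 100 -> E
Bits 01 -> G
Bits 01 -> G
Bits 101 -> B
Bits 100 -> E
Bits 101 -> B
Bits 01 -> G


Decoded message: EGGBEBG


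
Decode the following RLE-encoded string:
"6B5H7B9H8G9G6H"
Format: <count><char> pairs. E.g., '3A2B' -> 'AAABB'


Expanding each <count><char> pair:
  6B -> 'BBBBBB'
  5H -> 'HHHHH'
  7B -> 'BBBBBBB'
  9H -> 'HHHHHHHHH'
  8G -> 'GGGGGGGG'
  9G -> 'GGGGGGGGG'
  6H -> 'HHHHHH'

Decoded = BBBBBBHHHHHBBBBBBBHHHHHHHHHGGGGGGGGGGGGGGGGGHHHHHH


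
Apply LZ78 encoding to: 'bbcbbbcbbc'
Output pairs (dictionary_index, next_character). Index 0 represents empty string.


LZ78 encoding steps:
Dictionary: {0: ''}
Step 1: w='' (idx 0), next='b' -> output (0, 'b'), add 'b' as idx 1
Step 2: w='b' (idx 1), next='c' -> output (1, 'c'), add 'bc' as idx 2
Step 3: w='b' (idx 1), next='b' -> output (1, 'b'), add 'bb' as idx 3
Step 4: w='bc' (idx 2), next='b' -> output (2, 'b'), add 'bcb' as idx 4
Step 5: w='bc' (idx 2), end of input -> output (2, '')


Encoded: [(0, 'b'), (1, 'c'), (1, 'b'), (2, 'b'), (2, '')]


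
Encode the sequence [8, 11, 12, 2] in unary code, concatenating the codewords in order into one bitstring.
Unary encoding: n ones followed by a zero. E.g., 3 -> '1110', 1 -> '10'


Encode each number as n ones followed by a terminating 0:
  8 -> 111111110 (9 bits)
  11 -> 111111111110 (12 bits)
  12 -> 1111111111110 (13 bits)
  2 -> 110 (3 bits)
Total length = 9 + 12 + 13 + 3 = 37 bits.

Unary([8, 11, 12, 2]) = 1111111101111111111101111111111110110 (37 bits)


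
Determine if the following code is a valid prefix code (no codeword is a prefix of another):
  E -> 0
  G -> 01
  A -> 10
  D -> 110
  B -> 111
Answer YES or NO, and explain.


Checking each pair (does one codeword prefix another?):
  E='0' vs G='01': prefix -- VIOLATION

NO -- this is NOT a valid prefix code. E (0) is a prefix of G (01).


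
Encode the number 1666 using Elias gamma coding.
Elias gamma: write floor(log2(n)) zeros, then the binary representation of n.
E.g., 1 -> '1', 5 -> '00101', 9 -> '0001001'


num_bits = floor(log2(1666)) + 1 = 11
leading_zeros = num_bits - 1 = 10
binary(1666) = 11010000010

Elias gamma(1666) = '0000000000' + '11010000010' = 000000000011010000010 (21 bits)


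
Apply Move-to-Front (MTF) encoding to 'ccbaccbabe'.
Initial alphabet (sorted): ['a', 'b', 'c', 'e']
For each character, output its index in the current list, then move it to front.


MTF encoding:
'c': index 2 in ['a', 'b', 'c', 'e'] -> ['c', 'a', 'b', 'e']
'c': index 0 in ['c', 'a', 'b', 'e'] -> ['c', 'a', 'b', 'e']
'b': index 2 in ['c', 'a', 'b', 'e'] -> ['b', 'c', 'a', 'e']
'a': index 2 in ['b', 'c', 'a', 'e'] -> ['a', 'b', 'c', 'e']
'c': index 2 in ['a', 'b', 'c', 'e'] -> ['c', 'a', 'b', 'e']
'c': index 0 in ['c', 'a', 'b', 'e'] -> ['c', 'a', 'b', 'e']
'b': index 2 in ['c', 'a', 'b', 'e'] -> ['b', 'c', 'a', 'e']
'a': index 2 in ['b', 'c', 'a', 'e'] -> ['a', 'b', 'c', 'e']
'b': index 1 in ['a', 'b', 'c', 'e'] -> ['b', 'a', 'c', 'e']
'e': index 3 in ['b', 'a', 'c', 'e'] -> ['e', 'b', 'a', 'c']


Output: [2, 0, 2, 2, 2, 0, 2, 2, 1, 3]


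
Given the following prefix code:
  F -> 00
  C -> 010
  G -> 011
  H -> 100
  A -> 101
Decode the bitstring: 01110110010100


Decoding step by step:
Bits 011 -> G
Bits 101 -> A
Bits 100 -> H
Bits 101 -> A
Bits 00 -> F


Decoded message: GAHAF


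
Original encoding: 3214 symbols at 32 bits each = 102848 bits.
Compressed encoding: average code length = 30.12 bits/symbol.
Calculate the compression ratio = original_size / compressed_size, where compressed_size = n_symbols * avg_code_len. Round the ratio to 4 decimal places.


original_size = n_symbols * orig_bits = 3214 * 32 = 102848 bits
compressed_size = n_symbols * avg_code_len = 3214 * 30.12 = 96805.68 bits
ratio = original_size / compressed_size = 102848 / 96805.68 = 1.0624

Compression ratio = 1.0624


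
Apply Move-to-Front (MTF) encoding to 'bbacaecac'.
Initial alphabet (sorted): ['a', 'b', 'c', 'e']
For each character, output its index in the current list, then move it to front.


MTF encoding:
'b': index 1 in ['a', 'b', 'c', 'e'] -> ['b', 'a', 'c', 'e']
'b': index 0 in ['b', 'a', 'c', 'e'] -> ['b', 'a', 'c', 'e']
'a': index 1 in ['b', 'a', 'c', 'e'] -> ['a', 'b', 'c', 'e']
'c': index 2 in ['a', 'b', 'c', 'e'] -> ['c', 'a', 'b', 'e']
'a': index 1 in ['c', 'a', 'b', 'e'] -> ['a', 'c', 'b', 'e']
'e': index 3 in ['a', 'c', 'b', 'e'] -> ['e', 'a', 'c', 'b']
'c': index 2 in ['e', 'a', 'c', 'b'] -> ['c', 'e', 'a', 'b']
'a': index 2 in ['c', 'e', 'a', 'b'] -> ['a', 'c', 'e', 'b']
'c': index 1 in ['a', 'c', 'e', 'b'] -> ['c', 'a', 'e', 'b']


Output: [1, 0, 1, 2, 1, 3, 2, 2, 1]


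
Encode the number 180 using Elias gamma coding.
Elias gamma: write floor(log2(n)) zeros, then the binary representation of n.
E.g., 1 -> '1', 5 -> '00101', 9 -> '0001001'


num_bits = floor(log2(180)) + 1 = 8
leading_zeros = num_bits - 1 = 7
binary(180) = 10110100

Elias gamma(180) = '0000000' + '10110100' = 000000010110100 (15 bits)


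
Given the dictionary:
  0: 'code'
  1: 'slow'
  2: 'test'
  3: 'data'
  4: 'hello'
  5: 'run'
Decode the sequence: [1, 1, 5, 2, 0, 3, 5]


Look up each index in the dictionary:
  1 -> 'slow'
  1 -> 'slow'
  5 -> 'run'
  2 -> 'test'
  0 -> 'code'
  3 -> 'data'
  5 -> 'run'

Decoded: "slow slow run test code data run"


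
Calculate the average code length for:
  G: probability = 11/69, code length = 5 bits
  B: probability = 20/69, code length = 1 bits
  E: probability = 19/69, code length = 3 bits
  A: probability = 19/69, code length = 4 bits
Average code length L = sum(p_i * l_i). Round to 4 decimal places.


Weighted contributions p_i * l_i:
  G: (11/69) * 5 = 55/69
  B: (20/69) * 1 = 20/69
  E: (19/69) * 3 = 57/69
  A: (19/69) * 4 = 76/69
Sum = (55 + 20 + 57 + 76)/69 = 208/69

L = 208/69 = 3.0145 bits/symbol


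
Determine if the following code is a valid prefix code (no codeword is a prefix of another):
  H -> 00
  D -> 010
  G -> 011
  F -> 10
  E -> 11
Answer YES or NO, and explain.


Checking each pair (does one codeword prefix another?):
  H='00' vs D='010': no prefix
  H='00' vs G='011': no prefix
  H='00' vs F='10': no prefix
  H='00' vs E='11': no prefix
  D='010' vs H='00': no prefix
  D='010' vs G='011': no prefix
  D='010' vs F='10': no prefix
  D='010' vs E='11': no prefix
  G='011' vs H='00': no prefix
  G='011' vs D='010': no prefix
  G='011' vs F='10': no prefix
  G='011' vs E='11': no prefix
  F='10' vs H='00': no prefix
  F='10' vs D='010': no prefix
  F='10' vs G='011': no prefix
  F='10' vs E='11': no prefix
  E='11' vs H='00': no prefix
  E='11' vs D='010': no prefix
  E='11' vs G='011': no prefix
  E='11' vs F='10': no prefix
No violation found over all pairs.

YES -- this is a valid prefix code. No codeword is a prefix of any other codeword.


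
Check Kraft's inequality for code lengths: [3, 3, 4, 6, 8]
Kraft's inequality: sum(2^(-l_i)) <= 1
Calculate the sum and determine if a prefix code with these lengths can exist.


Sum = 2^(-3) + 2^(-3) + 2^(-4) + 2^(-6) + 2^(-8)
    = 0.125 + 0.125 + 0.0625 + 0.015625 + 0.00390625
    = 85/256 = 0.33203125
Since 0.33203125 <= 1, Kraft's inequality IS satisfied.
A prefix code with these lengths CAN exist.

Kraft sum = 0.33203125. Satisfied.


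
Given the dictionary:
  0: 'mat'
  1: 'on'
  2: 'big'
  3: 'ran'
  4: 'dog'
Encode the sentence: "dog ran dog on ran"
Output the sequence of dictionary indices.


Look up each word in the dictionary:
  'dog' -> 4
  'ran' -> 3
  'dog' -> 4
  'on' -> 1
  'ran' -> 3

Encoded: [4, 3, 4, 1, 3]


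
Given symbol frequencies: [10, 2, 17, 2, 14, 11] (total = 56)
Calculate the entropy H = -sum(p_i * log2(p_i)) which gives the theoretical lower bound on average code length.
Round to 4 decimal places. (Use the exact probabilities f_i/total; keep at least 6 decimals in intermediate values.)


Per-symbol terms -p_i * log2(p_i) with p_i = f_i/56:
  p = 10/56 = 0.178571: log2(p) = -2.485427, -p*log2(p) = 0.443826
  p = 2/56 = 0.035714: log2(p) = -4.807355, -p*log2(p) = 0.171691
  p = 17/56 = 0.303571: log2(p) = -1.719892, -p*log2(p) = 0.522110
  p = 2/56 = 0.035714: log2(p) = -4.807355, -p*log2(p) = 0.171691
  p = 14/56 = 0.250000: log2(p) = -2.000000, -p*log2(p) = 0.500000
  p = 11/56 = 0.196429: log2(p) = -2.347923, -p*log2(p) = 0.461199
H = 0.443826 + 0.171691 + 0.522110 + 0.171691 + 0.500000 + 0.461199 = 2.270517

H = 2.2705 bits/symbol


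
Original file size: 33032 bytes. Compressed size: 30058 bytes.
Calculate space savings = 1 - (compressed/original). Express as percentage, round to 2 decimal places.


ratio = compressed/original = 30058/33032 = 0.909966
savings = 1 - ratio = 1 - 0.909966 = 0.090034
as a percentage: 0.090034 * 100 = 9.0%

Space savings = 1 - 30058/33032 = 9.0%


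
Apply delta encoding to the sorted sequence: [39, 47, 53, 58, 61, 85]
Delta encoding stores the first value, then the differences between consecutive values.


First value: 39
Deltas:
  47 - 39 = 8
  53 - 47 = 6
  58 - 53 = 5
  61 - 58 = 3
  85 - 61 = 24


Delta encoded: [39, 8, 6, 5, 3, 24]


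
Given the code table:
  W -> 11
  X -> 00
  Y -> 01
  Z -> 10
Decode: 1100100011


Decoding:
11 -> W
00 -> X
10 -> Z
00 -> X
11 -> W


Result: WXZXW


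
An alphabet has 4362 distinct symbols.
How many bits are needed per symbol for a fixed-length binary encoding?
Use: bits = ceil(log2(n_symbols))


log2(4362) = 12.0908
Bracket: 2^12 = 4096 < 4362 <= 2^13 = 8192
So ceil(log2(4362)) = 13

bits = ceil(log2(4362)) = ceil(12.0908) = 13 bits


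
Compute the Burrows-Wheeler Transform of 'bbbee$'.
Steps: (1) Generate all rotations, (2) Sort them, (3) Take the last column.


Rotations (sorted):
  0: $bbbee -> last char: e
  1: bbbee$ -> last char: $
  2: bbee$b -> last char: b
  3: bee$bb -> last char: b
  4: e$bbbe -> last char: e
  5: ee$bbb -> last char: b


BWT = e$bbeb


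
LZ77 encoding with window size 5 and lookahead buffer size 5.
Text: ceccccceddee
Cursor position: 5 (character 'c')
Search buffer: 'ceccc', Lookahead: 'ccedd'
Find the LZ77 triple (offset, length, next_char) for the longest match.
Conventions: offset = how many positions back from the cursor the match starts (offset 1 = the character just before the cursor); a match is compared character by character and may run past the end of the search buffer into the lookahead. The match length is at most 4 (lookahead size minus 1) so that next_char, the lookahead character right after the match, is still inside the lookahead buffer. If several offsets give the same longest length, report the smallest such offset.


Try each offset into the search buffer:
  offset=1 (pos 4, char 'c'): match length 2
  offset=2 (pos 3, char 'c'): match length 2
  offset=3 (pos 2, char 'c'): match length 2
  offset=4 (pos 1, char 'e'): match length 0
  offset=5 (pos 0, char 'c'): match length 1
Longest match has length 2, found at offsets 1, 2, 3; take the smallest, offset 1.
next_char = character at position 5 + 2 = 7 -> 'e'

Best match: offset=1, length=2 (matching 'cc' starting at position 4)
LZ77 triple: (1, 2, 'e')


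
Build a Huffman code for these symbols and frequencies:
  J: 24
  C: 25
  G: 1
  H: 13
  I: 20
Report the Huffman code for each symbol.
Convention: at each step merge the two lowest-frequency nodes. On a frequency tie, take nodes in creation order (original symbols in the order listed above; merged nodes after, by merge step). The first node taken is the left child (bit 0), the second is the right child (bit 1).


Huffman tree construction:
Step 1: Merge G(1) + H(13) = 14
Step 2: Merge (G+H)(14) + I(20) = 34
Step 3: Merge J(24) + C(25) = 49
Step 4: Merge ((G+H)+I)(34) + (J+C)(49) = 83
Read each symbol's code off the tree from the root (left child = 0, right child = 1).

Codes:
  J: 10 (length 2)
  C: 11 (length 2)
  G: 000 (length 3)
  H: 001 (length 3)
  I: 01 (length 2)
Average code length: 180/83 = 2.1687 bits/symbol


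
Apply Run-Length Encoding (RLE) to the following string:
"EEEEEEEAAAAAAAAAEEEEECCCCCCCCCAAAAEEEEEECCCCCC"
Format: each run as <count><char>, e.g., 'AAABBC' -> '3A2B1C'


Scanning runs left to right:
  i=0: run of 'E' x 7 -> '7E'
  i=7: run of 'A' x 9 -> '9A'
  i=16: run of 'E' x 5 -> '5E'
  i=21: run of 'C' x 9 -> '9C'
  i=30: run of 'A' x 4 -> '4A'
  i=34: run of 'E' x 6 -> '6E'
  i=40: run of 'C' x 6 -> '6C'

RLE = 7E9A5E9C4A6E6C


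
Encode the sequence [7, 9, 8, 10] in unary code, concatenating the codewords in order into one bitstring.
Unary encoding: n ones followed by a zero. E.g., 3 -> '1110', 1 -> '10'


Encode each number as n ones followed by a terminating 0:
  7 -> 11111110 (8 bits)
  9 -> 1111111110 (10 bits)
  8 -> 111111110 (9 bits)
  10 -> 11111111110 (11 bits)
Total length = 8 + 10 + 9 + 11 = 38 bits.

Unary([7, 9, 8, 10]) = 11111110111111111011111111011111111110 (38 bits)


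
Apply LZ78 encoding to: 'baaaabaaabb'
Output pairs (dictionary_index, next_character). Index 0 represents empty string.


LZ78 encoding steps:
Dictionary: {0: ''}
Step 1: w='' (idx 0), next='b' -> output (0, 'b'), add 'b' as idx 1
Step 2: w='' (idx 0), next='a' -> output (0, 'a'), add 'a' as idx 2
Step 3: w='a' (idx 2), next='a' -> output (2, 'a'), add 'aa' as idx 3
Step 4: w='a' (idx 2), next='b' -> output (2, 'b'), add 'ab' as idx 4
Step 5: w='aa' (idx 3), next='a' -> output (3, 'a'), add 'aaa' as idx 5
Step 6: w='b' (idx 1), next='b' -> output (1, 'b'), add 'bb' as idx 6


Encoded: [(0, 'b'), (0, 'a'), (2, 'a'), (2, 'b'), (3, 'a'), (1, 'b')]


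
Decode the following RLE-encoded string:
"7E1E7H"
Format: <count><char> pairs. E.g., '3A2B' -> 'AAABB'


Expanding each <count><char> pair:
  7E -> 'EEEEEEE'
  1E -> 'E'
  7H -> 'HHHHHHH'

Decoded = EEEEEEEEHHHHHHH


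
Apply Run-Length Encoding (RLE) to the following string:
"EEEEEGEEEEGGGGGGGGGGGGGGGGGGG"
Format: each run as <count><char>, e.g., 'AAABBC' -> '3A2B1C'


Scanning runs left to right:
  i=0: run of 'E' x 5 -> '5E'
  i=5: run of 'G' x 1 -> '1G'
  i=6: run of 'E' x 4 -> '4E'
  i=10: run of 'G' x 19 -> '19G'

RLE = 5E1G4E19G


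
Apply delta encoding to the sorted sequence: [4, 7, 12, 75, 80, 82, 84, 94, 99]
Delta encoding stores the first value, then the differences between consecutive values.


First value: 4
Deltas:
  7 - 4 = 3
  12 - 7 = 5
  75 - 12 = 63
  80 - 75 = 5
  82 - 80 = 2
  84 - 82 = 2
  94 - 84 = 10
  99 - 94 = 5


Delta encoded: [4, 3, 5, 63, 5, 2, 2, 10, 5]


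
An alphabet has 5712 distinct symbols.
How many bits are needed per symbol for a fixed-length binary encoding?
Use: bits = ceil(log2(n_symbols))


log2(5712) = 12.4798
Bracket: 2^12 = 4096 < 5712 <= 2^13 = 8192
So ceil(log2(5712)) = 13

bits = ceil(log2(5712)) = ceil(12.4798) = 13 bits


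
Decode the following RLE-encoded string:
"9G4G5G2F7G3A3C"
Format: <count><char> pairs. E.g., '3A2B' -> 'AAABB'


Expanding each <count><char> pair:
  9G -> 'GGGGGGGGG'
  4G -> 'GGGG'
  5G -> 'GGGGG'
  2F -> 'FF'
  7G -> 'GGGGGGG'
  3A -> 'AAA'
  3C -> 'CCC'

Decoded = GGGGGGGGGGGGGGGGGGFFGGGGGGGAAACCC


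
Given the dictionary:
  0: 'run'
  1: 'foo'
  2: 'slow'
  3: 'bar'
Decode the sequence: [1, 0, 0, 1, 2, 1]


Look up each index in the dictionary:
  1 -> 'foo'
  0 -> 'run'
  0 -> 'run'
  1 -> 'foo'
  2 -> 'slow'
  1 -> 'foo'

Decoded: "foo run run foo slow foo"


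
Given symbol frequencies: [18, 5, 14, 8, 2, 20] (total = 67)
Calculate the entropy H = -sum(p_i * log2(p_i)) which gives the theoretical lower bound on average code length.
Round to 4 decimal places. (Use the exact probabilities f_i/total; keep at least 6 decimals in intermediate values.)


Per-symbol terms -p_i * log2(p_i) with p_i = f_i/67:
  p = 18/67 = 0.268657: log2(p) = -1.896164, -p*log2(p) = 0.509417
  p = 5/67 = 0.074627: log2(p) = -3.744161, -p*log2(p) = 0.279415
  p = 14/67 = 0.208955: log2(p) = -2.258734, -p*log2(p) = 0.471974
  p = 8/67 = 0.119403: log2(p) = -3.066089, -p*log2(p) = 0.366100
  p = 2/67 = 0.029851: log2(p) = -5.066089, -p*log2(p) = 0.151227
  p = 20/67 = 0.298507: log2(p) = -1.744161, -p*log2(p) = 0.520645
H = 0.509417 + 0.279415 + 0.471974 + 0.366100 + 0.151227 + 0.520645 = 2.298778

H = 2.2988 bits/symbol


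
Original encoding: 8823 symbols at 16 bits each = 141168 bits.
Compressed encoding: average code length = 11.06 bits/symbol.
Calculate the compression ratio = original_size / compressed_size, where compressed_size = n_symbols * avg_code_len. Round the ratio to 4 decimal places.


original_size = n_symbols * orig_bits = 8823 * 16 = 141168 bits
compressed_size = n_symbols * avg_code_len = 8823 * 11.06 = 97582.38 bits
ratio = original_size / compressed_size = 141168 / 97582.38 = 1.4467

Compression ratio = 1.4467


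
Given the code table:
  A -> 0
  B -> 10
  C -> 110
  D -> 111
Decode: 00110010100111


Decoding:
0 -> A
0 -> A
110 -> C
0 -> A
10 -> B
10 -> B
0 -> A
111 -> D


Result: AACABBAD


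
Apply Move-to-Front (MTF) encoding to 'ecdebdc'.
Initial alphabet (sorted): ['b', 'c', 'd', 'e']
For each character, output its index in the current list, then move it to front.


MTF encoding:
'e': index 3 in ['b', 'c', 'd', 'e'] -> ['e', 'b', 'c', 'd']
'c': index 2 in ['e', 'b', 'c', 'd'] -> ['c', 'e', 'b', 'd']
'd': index 3 in ['c', 'e', 'b', 'd'] -> ['d', 'c', 'e', 'b']
'e': index 2 in ['d', 'c', 'e', 'b'] -> ['e', 'd', 'c', 'b']
'b': index 3 in ['e', 'd', 'c', 'b'] -> ['b', 'e', 'd', 'c']
'd': index 2 in ['b', 'e', 'd', 'c'] -> ['d', 'b', 'e', 'c']
'c': index 3 in ['d', 'b', 'e', 'c'] -> ['c', 'd', 'b', 'e']


Output: [3, 2, 3, 2, 3, 2, 3]
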